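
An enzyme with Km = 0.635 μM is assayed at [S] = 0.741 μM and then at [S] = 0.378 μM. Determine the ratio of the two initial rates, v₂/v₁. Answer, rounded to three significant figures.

Since Vmax cancels, v₂/v₁ = [S]₂(Km+[S]₁) / [S]₁(Km+[S]₂).
= 0.378×(0.635+0.741) / (0.741×(0.635+0.378)) = 0.5201/0.7506 = 0.693.

0.693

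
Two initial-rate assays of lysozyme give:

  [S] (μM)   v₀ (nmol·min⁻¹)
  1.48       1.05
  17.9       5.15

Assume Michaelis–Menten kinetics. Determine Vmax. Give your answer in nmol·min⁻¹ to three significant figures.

From v = Vmax[S]/(Km+[S]), each point gives Vmax = v(Km+[S])/[S].
Equating: 1.05(Km+1.48)/1.48 = 5.15(Km+17.9)/17.9.
0.7095·Km + 1.05 = 0.2877·Km + 5.15, so (0.7095 − 0.2877)·Km = 5.15 − 1.05.
Km = 4.100/0.4217 = 9.72 μM; then Vmax = 1.05(9.72+1.48)/1.48 = 7.95 nmol·min⁻¹.

7.95 nmol·min⁻¹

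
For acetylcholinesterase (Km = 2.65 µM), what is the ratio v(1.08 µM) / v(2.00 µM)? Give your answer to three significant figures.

0.673

The fractional saturations are [S]/(Km+[S]) = 2.00/4.650 = 0.4301 and 1.08/3.730 = 0.2895.
v₂/v₁ is just their ratio: 0.2895/0.4301 = 0.673.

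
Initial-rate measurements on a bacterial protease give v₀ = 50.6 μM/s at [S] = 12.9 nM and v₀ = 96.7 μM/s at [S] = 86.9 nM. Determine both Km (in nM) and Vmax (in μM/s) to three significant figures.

Km = 16.4 nM; Vmax = 115 μM/s

From v = Vmax[S]/(Km+[S]), each point gives Vmax = v(Km+[S])/[S].
Equating: 50.6(Km+12.9)/12.9 = 96.7(Km+86.9)/86.9.
3.922·Km + 50.6 = 1.113·Km + 96.7, so (3.922 − 1.113)·Km = 96.7 − 50.6.
Km = 46.10/2.810 = 16.4 nM; then Vmax = 50.6(16.4+12.9)/12.9 = 115 μM/s.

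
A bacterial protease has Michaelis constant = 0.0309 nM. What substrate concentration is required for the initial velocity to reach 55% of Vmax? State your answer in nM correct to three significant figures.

v/Vmax = [S]/(Km+[S]) = 0.55, so [S] = Km·0.55/(1 − 0.55) = 0.0309 × 1.222.
[S] = 0.0378 nM.

0.0378 nM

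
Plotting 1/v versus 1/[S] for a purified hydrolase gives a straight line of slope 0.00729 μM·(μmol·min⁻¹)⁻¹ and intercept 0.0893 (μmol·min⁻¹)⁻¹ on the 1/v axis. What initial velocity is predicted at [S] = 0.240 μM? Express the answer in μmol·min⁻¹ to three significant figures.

The y-intercept is 1/Vmax, so Vmax = 1/0.0893 = 11.2 μmol·min⁻¹.
The slope is Km/Vmax, so Km = 0.00729 × 11.2 = 0.0816 μM.
Then v = 11.2 × 0.240/(0.0816 + 0.240) = 8.36 μmol·min⁻¹.

8.36 μmol·min⁻¹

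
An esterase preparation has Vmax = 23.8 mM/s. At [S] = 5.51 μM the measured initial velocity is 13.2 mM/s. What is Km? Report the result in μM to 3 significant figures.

v/Vmax = 13.2/23.8 = 0.5546 = [S]/(Km+[S]).
So Km + [S] = [S]/0.5546 = 9.935 μM, giving Km = 9.935 − 5.51 = 4.42 μM.

4.42 μM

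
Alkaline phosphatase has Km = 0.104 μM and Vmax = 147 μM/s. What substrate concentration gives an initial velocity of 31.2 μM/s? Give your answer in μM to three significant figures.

Rearranging v = Vmax[S]/(Km+[S]) gives [S] = Km·v/(Vmax − v).
[S] = 0.104 × 31.2 / (147 − 31.2) = 3.245/115.8 = 0.0280 μM.

0.0280 μM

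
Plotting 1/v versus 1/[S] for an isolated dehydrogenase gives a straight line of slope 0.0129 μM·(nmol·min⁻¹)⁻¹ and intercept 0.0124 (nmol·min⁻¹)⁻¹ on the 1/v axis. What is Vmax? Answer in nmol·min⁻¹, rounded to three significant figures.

The y-intercept of a Lineweaver–Burk plot equals 1/Vmax, so Vmax = 1/0.0124 = 80.6 nmol·min⁻¹.

80.6 nmol·min⁻¹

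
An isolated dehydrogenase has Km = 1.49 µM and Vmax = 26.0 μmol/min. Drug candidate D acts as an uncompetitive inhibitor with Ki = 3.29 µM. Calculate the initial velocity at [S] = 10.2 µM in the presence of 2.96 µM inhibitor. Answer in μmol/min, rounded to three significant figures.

With α = 1 + [I]/Ki = 1 + 2.96/3.29 = 1.900, the uncompetitive rate law is v = (Vmax/α)·[S] / (Km/α + [S]).
v = (26.0/1.900)×10.2 / (1.49/1.900 + 10.2) = 139.6/10.98 = 12.7 μmol/min.

12.7 μmol/min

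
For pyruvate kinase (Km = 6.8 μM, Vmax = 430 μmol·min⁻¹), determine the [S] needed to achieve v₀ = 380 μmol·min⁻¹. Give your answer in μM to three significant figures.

51.7 μM

Rearranging v = Vmax[S]/(Km+[S]) gives [S] = Km·v/(Vmax − v).
[S] = 6.8 × 380 / (430 − 380) = 2584/50.00 = 51.7 μM.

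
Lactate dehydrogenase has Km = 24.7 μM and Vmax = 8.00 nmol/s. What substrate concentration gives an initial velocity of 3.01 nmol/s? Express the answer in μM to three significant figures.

Rearranging v = Vmax[S]/(Km+[S]) gives [S] = Km·v/(Vmax − v).
[S] = 24.7 × 3.01 / (8.00 − 3.01) = 74.35/4.990 = 14.9 μM.

14.9 μM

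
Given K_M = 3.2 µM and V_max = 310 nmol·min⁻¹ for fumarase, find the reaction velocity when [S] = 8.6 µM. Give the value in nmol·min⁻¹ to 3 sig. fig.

[S]/(Km+[S]) = 8.6/11.80 = 0.7288, the fractional saturation.
v = 0.7288 × Vmax = 0.7288 × 310 = 226 nmol·min⁻¹.

226 nmol·min⁻¹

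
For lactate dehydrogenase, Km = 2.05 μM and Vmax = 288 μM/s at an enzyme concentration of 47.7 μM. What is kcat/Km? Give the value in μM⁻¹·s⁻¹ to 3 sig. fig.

2.95 μM⁻¹·s⁻¹

kcat = Vmax/[E]total = 288/47.7 = 6.04 s⁻¹.
kcat/Km = 6.04/2.05 = 2.95 μM⁻¹·s⁻¹.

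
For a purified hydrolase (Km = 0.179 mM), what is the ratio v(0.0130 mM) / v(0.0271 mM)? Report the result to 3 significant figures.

The fractional saturations are [S]/(Km+[S]) = 0.0271/0.2061 = 0.1315 and 0.0130/0.1920 = 0.06771.
v₂/v₁ is just their ratio: 0.06771/0.1315 = 0.515.

0.515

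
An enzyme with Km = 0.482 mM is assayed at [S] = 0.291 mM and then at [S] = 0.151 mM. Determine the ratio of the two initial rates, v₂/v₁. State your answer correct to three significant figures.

0.634

The fractional saturations are [S]/(Km+[S]) = 0.291/0.7730 = 0.3765 and 0.151/0.6330 = 0.2385.
v₂/v₁ is just their ratio: 0.2385/0.3765 = 0.634.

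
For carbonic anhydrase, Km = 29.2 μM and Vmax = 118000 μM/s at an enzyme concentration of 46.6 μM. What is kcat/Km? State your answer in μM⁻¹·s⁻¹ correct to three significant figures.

86.7 μM⁻¹·s⁻¹

kcat = Vmax/[E]total = 118000/46.6 = 2530 s⁻¹.
kcat/Km = 2530/29.2 = 86.7 μM⁻¹·s⁻¹.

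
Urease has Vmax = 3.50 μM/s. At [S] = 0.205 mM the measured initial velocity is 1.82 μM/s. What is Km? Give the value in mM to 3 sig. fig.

From v = Vmax[S]/(Km+[S]), Km = [S](Vmax − v)/v.
Km = 0.205 × (3.50 − 1.82) / 1.82 = 0.3444/1.82 = 0.189 mM.

0.189 mM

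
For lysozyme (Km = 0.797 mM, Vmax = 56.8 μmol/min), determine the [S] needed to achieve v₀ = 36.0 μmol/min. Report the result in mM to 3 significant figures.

The required fractional saturation is v/Vmax = 36.0/56.8 = 0.6338.
Then [S]/(Km+[S]) = 0.6338 ⇒ [S] = 0.797 × 0.6338/(1 − 0.6338) = 1.38 mM.

1.38 mM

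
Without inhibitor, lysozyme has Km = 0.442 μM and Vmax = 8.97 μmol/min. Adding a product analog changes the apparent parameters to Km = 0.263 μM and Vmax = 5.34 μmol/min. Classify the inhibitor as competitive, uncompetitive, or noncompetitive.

Both Km and Vmax decrease by the same factor (~1.68-fold) — characteristic of uncompetitive inhibition.

uncompetitive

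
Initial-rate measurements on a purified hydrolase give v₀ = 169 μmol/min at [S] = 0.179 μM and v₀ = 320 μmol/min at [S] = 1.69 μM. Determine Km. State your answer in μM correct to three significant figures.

In reciprocal form, 1/v = (Km/Vmax)·(1/[S]) + 1/Vmax. The two points give (1/[S], 1/v) = (5.587, 0.005917) and (0.5917, 0.003125).
Slope = (0.005917 − 0.003125)/(5.587 − 0.5917) = 0.0005590; intercept = 0.005917 − 0.0005590×5.587 = 0.002794.
Vmax = 1/intercept = 358 μmol/min; Km = slope × Vmax = 0.0005590 × 358 = 0.200 μM.

0.200 μM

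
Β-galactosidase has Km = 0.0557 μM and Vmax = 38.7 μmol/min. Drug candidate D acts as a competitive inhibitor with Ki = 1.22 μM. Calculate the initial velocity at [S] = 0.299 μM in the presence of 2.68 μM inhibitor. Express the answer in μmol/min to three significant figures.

24.3 μmol/min

With α = 1 + [I]/Ki = 1 + 2.68/1.22 = 3.197, the competitive rate law is v = Vmax[S] / (αKm + [S]).
v = 38.7×0.299 / (3.197×0.0557 + 0.299) = 11.57/0.4771 = 24.3 μmol/min.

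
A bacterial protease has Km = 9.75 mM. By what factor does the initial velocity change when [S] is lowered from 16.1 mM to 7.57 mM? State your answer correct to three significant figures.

Since Vmax cancels, v₂/v₁ = [S]₂(Km+[S]₁) / [S]₁(Km+[S]₂).
= 7.57×(9.75+16.1) / (16.1×(9.75+7.57)) = 195.7/278.9 = 0.702.

0.702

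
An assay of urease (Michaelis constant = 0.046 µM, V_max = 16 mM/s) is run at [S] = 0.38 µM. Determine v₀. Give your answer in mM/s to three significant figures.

14.3 mM/s

[S]/(Km+[S]) = 0.38/0.4260 = 0.8920, the fractional saturation.
v = 0.8920 × Vmax = 0.8920 × 16 = 14.3 mM/s.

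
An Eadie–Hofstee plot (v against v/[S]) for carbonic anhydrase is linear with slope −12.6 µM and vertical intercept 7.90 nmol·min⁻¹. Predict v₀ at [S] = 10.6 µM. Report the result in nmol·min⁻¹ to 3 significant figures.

In the Eadie–Hofstee form v = Vmax − Km·(v/[S]), the slope is −Km and the intercept is Vmax, so Km = 12.6 µM and Vmax = 7.90 nmol·min⁻¹.
v = 7.90 × 10.6/(12.6 + 10.6) = 3.61 nmol·min⁻¹.

3.61 nmol·min⁻¹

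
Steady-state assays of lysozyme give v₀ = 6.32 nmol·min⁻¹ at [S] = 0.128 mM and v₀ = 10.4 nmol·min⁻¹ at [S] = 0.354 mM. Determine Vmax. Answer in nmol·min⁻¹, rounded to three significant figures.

16.4 nmol·min⁻¹

In reciprocal form, 1/v = (Km/Vmax)·(1/[S]) + 1/Vmax. The two points give (1/[S], 1/v) = (7.812, 0.1582) and (2.825, 0.09615).
Slope = (0.1582 − 0.09615)/(7.812 − 2.825) = 0.01245; intercept = 0.1582 − 0.01245×7.812 = 0.06100.
Vmax = 1/intercept = 16.4 nmol·min⁻¹; Km = slope × Vmax = 0.01245 × 16.4 = 0.204 mM.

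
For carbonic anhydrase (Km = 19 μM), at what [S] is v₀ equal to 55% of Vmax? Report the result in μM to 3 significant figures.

v/Vmax = [S]/(Km+[S]) = 0.55, so [S] = Km·0.55/(1 − 0.55) = 19 × 1.222.
[S] = 23.2 μM.

23.2 μM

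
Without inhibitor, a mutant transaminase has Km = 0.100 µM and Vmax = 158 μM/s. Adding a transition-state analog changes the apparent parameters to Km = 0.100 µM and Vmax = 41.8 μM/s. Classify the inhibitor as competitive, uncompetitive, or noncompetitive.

Vmax decreases (158 → 41.8 μM/s) while Km is unchanged — pure noncompetitive inhibition.

noncompetitive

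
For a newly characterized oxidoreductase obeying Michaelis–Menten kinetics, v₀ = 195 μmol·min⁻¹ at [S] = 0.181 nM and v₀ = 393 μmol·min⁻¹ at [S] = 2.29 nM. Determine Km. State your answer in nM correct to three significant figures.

From v = Vmax[S]/(Km+[S]), each point gives Vmax = v(Km+[S])/[S].
Equating: 195(Km+0.181)/0.181 = 393(Km+2.29)/2.29.
1077·Km + 195 = 171.6·Km + 393, so (1077 − 171.6)·Km = 393 − 195.
Km = 198.0/905.7 = 0.219 nM; then Vmax = 195(0.219+0.181)/0.181 = 431 μmol·min⁻¹.

0.219 nM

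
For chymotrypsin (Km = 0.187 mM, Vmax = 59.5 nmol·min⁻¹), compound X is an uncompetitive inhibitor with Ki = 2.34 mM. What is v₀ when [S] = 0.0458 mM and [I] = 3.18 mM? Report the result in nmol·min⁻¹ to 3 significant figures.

With α = 1 + [I]/Ki = 1 + 3.18/2.34 = 2.359, the uncompetitive rate law is v = (Vmax/α)·[S] / (Km/α + [S]).
v = (59.5/2.359)×0.0458 / (0.187/2.359 + 0.0458) = 1.155/0.1251 = 9.24 nmol·min⁻¹.

9.24 nmol·min⁻¹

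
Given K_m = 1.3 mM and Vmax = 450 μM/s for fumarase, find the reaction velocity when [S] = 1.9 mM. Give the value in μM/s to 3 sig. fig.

v = Vmax·[S]/(Km + [S]) = 450 × 1.9 / (1.3 + 1.9)
  = 855.0 / 3.200 = 267 μM/s.

267 μM/s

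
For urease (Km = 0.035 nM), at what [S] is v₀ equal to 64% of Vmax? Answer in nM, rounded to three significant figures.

0.0622 nM

v/Vmax = [S]/(Km+[S]) = 0.64, so [S] = Km·0.64/(1 − 0.64) = 0.035 × 1.778.
[S] = 0.0622 nM.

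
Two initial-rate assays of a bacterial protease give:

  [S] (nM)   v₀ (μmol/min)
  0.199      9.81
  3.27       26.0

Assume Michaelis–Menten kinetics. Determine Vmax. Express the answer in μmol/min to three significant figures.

In reciprocal form, 1/v = (Km/Vmax)·(1/[S]) + 1/Vmax. The two points give (1/[S], 1/v) = (5.025, 0.1019) and (0.3058, 0.03846).
Slope = (0.1019 − 0.03846)/(5.025 − 0.3058) = 0.01345; intercept = 0.1019 − 0.01345×5.025 = 0.03435.
Vmax = 1/intercept = 29.1 μmol/min; Km = slope × Vmax = 0.01345 × 29.1 = 0.392 nM.

29.1 μmol/min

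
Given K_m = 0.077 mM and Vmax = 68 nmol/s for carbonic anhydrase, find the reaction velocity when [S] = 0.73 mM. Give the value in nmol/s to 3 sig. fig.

61.5 nmol/s

v = Vmax·[S]/(Km + [S]) = 68 × 0.73 / (0.077 + 0.73)
  = 49.64 / 0.8070 = 61.5 nmol/s.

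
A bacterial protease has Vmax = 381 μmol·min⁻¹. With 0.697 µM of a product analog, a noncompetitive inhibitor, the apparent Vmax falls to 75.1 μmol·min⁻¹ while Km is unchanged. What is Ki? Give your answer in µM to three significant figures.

Noncompetitive: Vmax,app = Vmax/α with α = 1 + [I]/Ki.
α = Vmax/Vmax,app = 381/75.1 = 5.073.
Since α = 1 + [I]/Ki, [I]/Ki = 5.073 − 1 = 4.073 and Ki = 0.697/4.073 = 0.171 µM.

0.171 µM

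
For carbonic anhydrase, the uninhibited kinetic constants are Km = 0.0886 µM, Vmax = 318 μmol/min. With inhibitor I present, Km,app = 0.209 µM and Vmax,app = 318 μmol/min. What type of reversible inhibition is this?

Km increases (0.0886 → 0.209 µM) while Vmax is unchanged — the hallmark of competitive inhibition.

competitive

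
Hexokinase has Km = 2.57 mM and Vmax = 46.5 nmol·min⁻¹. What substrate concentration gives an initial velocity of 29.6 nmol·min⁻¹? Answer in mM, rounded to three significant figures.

The required fractional saturation is v/Vmax = 29.6/46.5 = 0.6366.
Then [S]/(Km+[S]) = 0.6366 ⇒ [S] = 2.57 × 0.6366/(1 − 0.6366) = 4.50 mM.

4.50 mM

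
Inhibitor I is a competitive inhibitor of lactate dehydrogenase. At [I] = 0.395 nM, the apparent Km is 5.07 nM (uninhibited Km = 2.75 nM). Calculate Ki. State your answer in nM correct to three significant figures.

0.468 nM

Competitive: Km,app = α·Km with α = 1 + [I]/Ki.
α = Km,app/Km = 5.07/2.75 = 1.844.
Since α = 1 + [I]/Ki, [I]/Ki = 1.844 − 1 = 0.8436 and Ki = 0.395/0.8436 = 0.468 nM.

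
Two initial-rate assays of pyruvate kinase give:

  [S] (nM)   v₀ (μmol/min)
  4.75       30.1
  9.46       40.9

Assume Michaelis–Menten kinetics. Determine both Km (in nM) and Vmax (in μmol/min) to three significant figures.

In reciprocal form, 1/v = (Km/Vmax)·(1/[S]) + 1/Vmax. The two points give (1/[S], 1/v) = (0.2105, 0.03322) and (0.1057, 0.02445).
Slope = (0.03322 − 0.02445)/(0.2105 − 0.1057) = 0.08369; intercept = 0.03322 − 0.08369×0.2105 = 0.01560.
Vmax = 1/intercept = 64.1 μmol/min; Km = slope × Vmax = 0.08369 × 64.1 = 5.36 nM.

Km = 5.36 nM; Vmax = 64.1 μmol/min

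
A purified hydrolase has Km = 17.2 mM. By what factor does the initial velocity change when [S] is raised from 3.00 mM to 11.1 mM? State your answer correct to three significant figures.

The fractional saturations are [S]/(Km+[S]) = 3.00/20.20 = 0.1485 and 11.1/28.30 = 0.3922.
v₂/v₁ is just their ratio: 0.3922/0.1485 = 2.64.

2.64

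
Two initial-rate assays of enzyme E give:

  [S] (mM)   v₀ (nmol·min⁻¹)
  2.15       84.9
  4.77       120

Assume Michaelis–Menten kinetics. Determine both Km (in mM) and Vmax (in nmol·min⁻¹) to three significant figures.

Km = 2.45 mM; Vmax = 182 nmol·min⁻¹

From v = Vmax[S]/(Km+[S]), each point gives Vmax = v(Km+[S])/[S].
Equating: 84.9(Km+2.15)/2.15 = 120(Km+4.77)/4.77.
39.49·Km + 84.9 = 25.16·Km + 120, so (39.49 − 25.16)·Km = 120 − 84.9.
Km = 35.10/14.33 = 2.45 mM; then Vmax = 84.9(2.45+2.15)/2.15 = 182 nmol·min⁻¹.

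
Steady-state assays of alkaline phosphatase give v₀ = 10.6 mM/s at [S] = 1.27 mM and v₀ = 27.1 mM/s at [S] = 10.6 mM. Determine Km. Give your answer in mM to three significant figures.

From v = Vmax[S]/(Km+[S]), each point gives Vmax = v(Km+[S])/[S].
Equating: 10.6(Km+1.27)/1.27 = 27.1(Km+10.6)/10.6.
8.346·Km + 10.6 = 2.557·Km + 27.1, so (8.346 − 2.557)·Km = 27.1 − 10.6.
Km = 16.50/5.790 = 2.85 mM; then Vmax = 10.6(2.85+1.27)/1.27 = 34.4 mM/s.

2.85 mM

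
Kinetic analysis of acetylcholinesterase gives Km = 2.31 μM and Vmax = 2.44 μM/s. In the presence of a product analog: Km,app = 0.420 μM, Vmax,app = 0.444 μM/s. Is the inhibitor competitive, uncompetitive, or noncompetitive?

Both Km and Vmax decrease by the same factor (~5.50-fold) — characteristic of uncompetitive inhibition.

uncompetitive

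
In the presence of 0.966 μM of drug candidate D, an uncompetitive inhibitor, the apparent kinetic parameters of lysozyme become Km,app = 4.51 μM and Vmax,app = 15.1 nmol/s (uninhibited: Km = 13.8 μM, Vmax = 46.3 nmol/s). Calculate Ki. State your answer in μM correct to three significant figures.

0.468 μM

Uncompetitive: Vmax,app = Vmax/α (and Km,app = Km/α) with α = 1 + [I]/Ki.
α = Vmax/Vmax,app = 46.3/15.1 = 3.066.
Since α = 1 + [I]/Ki, [I]/Ki = 3.066 − 1 = 2.066 and Ki = 0.966/2.066 = 0.468 μM.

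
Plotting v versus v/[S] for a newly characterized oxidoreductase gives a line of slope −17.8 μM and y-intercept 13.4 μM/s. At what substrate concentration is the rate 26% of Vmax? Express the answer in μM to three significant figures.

The Eadie–Hofstee slope gives Km = 17.8 μM (slope = −Km).
v/Vmax = [S]/(Km+[S]) = 0.26 ⇒ [S] = Km·0.26/(1−0.26) = 17.8 × 0.3514 = 6.25 μM.

6.25 μM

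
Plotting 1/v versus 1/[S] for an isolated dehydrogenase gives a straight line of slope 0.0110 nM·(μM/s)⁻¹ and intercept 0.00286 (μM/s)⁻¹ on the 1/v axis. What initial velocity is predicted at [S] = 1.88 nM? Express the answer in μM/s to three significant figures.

The y-intercept is 1/Vmax, so Vmax = 1/0.00286 = 350 μM/s.
The slope is Km/Vmax, so Km = 0.0110 × 350 = 3.85 nM.
Then v = 350 × 1.88/(3.85 + 1.88) = 115 μM/s.

115 μM/s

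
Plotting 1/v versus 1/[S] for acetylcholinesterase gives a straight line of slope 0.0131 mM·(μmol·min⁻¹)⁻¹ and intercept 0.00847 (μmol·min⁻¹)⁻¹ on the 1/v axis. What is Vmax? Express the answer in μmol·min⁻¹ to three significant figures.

The y-intercept of a Lineweaver–Burk plot equals 1/Vmax, so Vmax = 1/0.00847 = 118 μmol·min⁻¹.

118 μmol·min⁻¹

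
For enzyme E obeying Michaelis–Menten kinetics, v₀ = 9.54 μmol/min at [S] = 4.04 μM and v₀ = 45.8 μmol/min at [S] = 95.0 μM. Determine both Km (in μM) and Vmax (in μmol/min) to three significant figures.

From v = Vmax[S]/(Km+[S]), each point gives Vmax = v(Km+[S])/[S].
Equating: 9.54(Km+4.04)/4.04 = 45.8(Km+95.0)/95.0.
2.361·Km + 9.54 = 0.4821·Km + 45.8, so (2.361 − 0.4821)·Km = 45.8 − 9.54.
Km = 36.26/1.879 = 19.3 μM; then Vmax = 9.54(19.3+4.04)/4.04 = 55.1 μmol/min.

Km = 19.3 μM; Vmax = 55.1 μmol/min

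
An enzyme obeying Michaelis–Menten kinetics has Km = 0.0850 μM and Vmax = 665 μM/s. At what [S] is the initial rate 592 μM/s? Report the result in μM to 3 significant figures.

0.689 μM

The required fractional saturation is v/Vmax = 592/665 = 0.8902.
Then [S]/(Km+[S]) = 0.8902 ⇒ [S] = 0.0850 × 0.8902/(1 − 0.8902) = 0.689 μM.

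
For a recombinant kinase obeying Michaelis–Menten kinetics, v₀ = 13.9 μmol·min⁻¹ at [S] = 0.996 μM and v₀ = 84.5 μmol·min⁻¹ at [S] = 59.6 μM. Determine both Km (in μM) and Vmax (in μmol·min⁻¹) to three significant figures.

From v = Vmax[S]/(Km+[S]), each point gives Vmax = v(Km+[S])/[S].
Equating: 13.9(Km+0.996)/0.996 = 84.5(Km+59.6)/59.6.
13.96·Km + 13.9 = 1.418·Km + 84.5, so (13.96 − 1.418)·Km = 84.5 − 13.9.
Km = 70.60/12.54 = 5.63 μM; then Vmax = 13.9(5.63+0.996)/0.996 = 92.5 μmol·min⁻¹.

Km = 5.63 μM; Vmax = 92.5 μmol·min⁻¹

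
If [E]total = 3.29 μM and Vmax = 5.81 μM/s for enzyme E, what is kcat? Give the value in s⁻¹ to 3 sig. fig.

1.77 s⁻¹

kcat = Vmax/[E]total = 5.81 μM/s / 3.29 μM = 1.77 s⁻¹.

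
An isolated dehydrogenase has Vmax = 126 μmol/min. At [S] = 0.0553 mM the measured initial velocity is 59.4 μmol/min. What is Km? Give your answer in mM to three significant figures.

v/Vmax = 59.4/126 = 0.4714 = [S]/(Km+[S]).
So Km + [S] = [S]/0.4714 = 0.1173 mM, giving Km = 0.1173 − 0.0553 = 0.0620 mM.

0.0620 mM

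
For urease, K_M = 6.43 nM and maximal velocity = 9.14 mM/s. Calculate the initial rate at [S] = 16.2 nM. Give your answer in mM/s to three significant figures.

6.54 mM/s

[S]/(Km+[S]) = 16.2/22.63 = 0.7159, the fractional saturation.
v = 0.7159 × Vmax = 0.7159 × 9.14 = 6.54 mM/s.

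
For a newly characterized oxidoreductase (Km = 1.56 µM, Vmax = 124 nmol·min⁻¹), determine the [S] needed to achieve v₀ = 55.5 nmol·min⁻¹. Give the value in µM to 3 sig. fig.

1.26 µM

The required fractional saturation is v/Vmax = 55.5/124 = 0.4476.
Then [S]/(Km+[S]) = 0.4476 ⇒ [S] = 1.56 × 0.4476/(1 − 0.4476) = 1.26 µM.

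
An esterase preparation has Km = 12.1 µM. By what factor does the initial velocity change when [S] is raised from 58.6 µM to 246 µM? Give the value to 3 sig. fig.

Since Vmax cancels, v₂/v₁ = [S]₂(Km+[S]₁) / [S]₁(Km+[S]₂).
= 246×(12.1+58.6) / (58.6×(12.1+246)) = 17390/15120 = 1.15.

1.15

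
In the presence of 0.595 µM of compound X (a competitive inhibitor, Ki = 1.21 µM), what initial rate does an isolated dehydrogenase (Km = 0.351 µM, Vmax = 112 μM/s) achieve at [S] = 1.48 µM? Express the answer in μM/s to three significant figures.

α = 1 + [I]/Ki = 1 + 0.595/1.21 = 1.492.
For a competitive inhibitor, Vmax is unchanged and the apparent Km becomes α·Km: Km,app = 0.524 µM, Vmax,app = 112 μM/s.
v = Vmax,app·[S]/(Km,app + [S]) = 112 × 1.48/(0.524 + 1.48) = 82.7 μM/s.

82.7 μM/s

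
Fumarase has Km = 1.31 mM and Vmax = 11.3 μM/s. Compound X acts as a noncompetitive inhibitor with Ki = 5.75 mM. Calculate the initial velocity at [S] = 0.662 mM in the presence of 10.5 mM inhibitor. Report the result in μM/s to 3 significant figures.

α = 1 + [I]/Ki = 1 + 10.5/5.75 = 2.826.
For a noncompetitive inhibitor, Vmax is reduced to Vmax/α while Km is unchanged: Km,app = 1.31 mM, Vmax,app = 4.00 μM/s.
v = Vmax,app·[S]/(Km,app + [S]) = 4.00 × 0.662/(1.31 + 0.662) = 1.34 μM/s.

1.34 μM/s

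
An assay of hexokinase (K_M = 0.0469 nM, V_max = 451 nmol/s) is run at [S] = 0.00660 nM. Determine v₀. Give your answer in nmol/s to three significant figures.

55.6 nmol/s

[S]/(Km+[S]) = 0.00660/0.05350 = 0.1234, the fractional saturation.
v = 0.1234 × Vmax = 0.1234 × 451 = 55.6 nmol/s.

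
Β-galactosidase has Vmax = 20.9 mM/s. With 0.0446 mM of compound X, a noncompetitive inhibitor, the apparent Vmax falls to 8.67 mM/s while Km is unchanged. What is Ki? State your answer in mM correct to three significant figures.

0.0316 mM

Noncompetitive: Vmax,app = Vmax/α with α = 1 + [I]/Ki.
α = Vmax/Vmax,app = 20.9/8.67 = 2.411.
Ki = [I]/(α − 1) = 0.0446/1.411 = 0.0316 mM.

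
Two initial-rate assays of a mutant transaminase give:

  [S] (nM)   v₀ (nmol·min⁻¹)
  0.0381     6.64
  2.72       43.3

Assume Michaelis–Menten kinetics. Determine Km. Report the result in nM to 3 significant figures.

From v = Vmax[S]/(Km+[S]), each point gives Vmax = v(Km+[S])/[S].
Equating: 6.64(Km+0.0381)/0.0381 = 43.3(Km+2.72)/2.72.
174.3·Km + 6.64 = 15.92·Km + 43.3, so (174.3 − 15.92)·Km = 43.3 − 6.64.
Km = 36.66/158.4 = 0.231 nM; then Vmax = 6.64(0.231+0.0381)/0.0381 = 47.0 nmol·min⁻¹.

0.231 nM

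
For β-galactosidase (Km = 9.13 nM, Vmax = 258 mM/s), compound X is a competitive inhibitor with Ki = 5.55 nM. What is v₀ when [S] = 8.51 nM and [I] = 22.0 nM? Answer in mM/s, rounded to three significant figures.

40.8 mM/s

α = 1 + [I]/Ki = 1 + 22.0/5.55 = 4.964.
For a competitive inhibitor, Vmax is unchanged and the apparent Km becomes α·Km: Km,app = 45.3 nM, Vmax,app = 258 mM/s.
v = Vmax,app·[S]/(Km,app + [S]) = 258 × 8.51/(45.3 + 8.51) = 40.8 mM/s.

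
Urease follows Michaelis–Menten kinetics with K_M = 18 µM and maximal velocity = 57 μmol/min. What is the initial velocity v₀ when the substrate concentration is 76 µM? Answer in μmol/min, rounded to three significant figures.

[S]/(Km+[S]) = 76/94.00 = 0.8085, the fractional saturation.
v = 0.8085 × Vmax = 0.8085 × 57 = 46.1 μmol/min.

46.1 μmol/min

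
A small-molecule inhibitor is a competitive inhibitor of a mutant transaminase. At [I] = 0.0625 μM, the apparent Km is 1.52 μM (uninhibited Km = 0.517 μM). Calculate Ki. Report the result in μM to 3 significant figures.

Competitive: Km,app = α·Km with α = 1 + [I]/Ki.
α = Km,app/Km = 1.52/0.517 = 2.940.
Since α = 1 + [I]/Ki, [I]/Ki = 2.940 − 1 = 1.940 and Ki = 0.0625/1.940 = 0.0322 μM.

0.0322 μM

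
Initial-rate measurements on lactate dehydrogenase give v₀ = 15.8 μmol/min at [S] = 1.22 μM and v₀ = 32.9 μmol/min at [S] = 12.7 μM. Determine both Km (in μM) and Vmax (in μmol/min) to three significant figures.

In reciprocal form, 1/v = (Km/Vmax)·(1/[S]) + 1/Vmax. The two points give (1/[S], 1/v) = (0.8197, 0.06329) and (0.07874, 0.03040).
Slope = (0.06329 − 0.03040)/(0.8197 − 0.07874) = 0.04440; intercept = 0.06329 − 0.04440×0.8197 = 0.02690.
Vmax = 1/intercept = 37.2 μmol/min; Km = slope × Vmax = 0.04440 × 37.2 = 1.65 μM.

Km = 1.65 μM; Vmax = 37.2 μmol/min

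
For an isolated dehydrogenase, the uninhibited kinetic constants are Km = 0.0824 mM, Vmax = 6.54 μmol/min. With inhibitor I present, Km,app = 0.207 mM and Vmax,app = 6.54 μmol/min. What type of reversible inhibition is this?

Km increases (0.0824 → 0.207 mM) while Vmax is unchanged — the hallmark of competitive inhibition.

competitive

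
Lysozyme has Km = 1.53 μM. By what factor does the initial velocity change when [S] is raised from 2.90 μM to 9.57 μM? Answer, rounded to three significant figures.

1.32

Since Vmax cancels, v₂/v₁ = [S]₂(Km+[S]₁) / [S]₁(Km+[S]₂).
= 9.57×(1.53+2.90) / (2.90×(1.53+9.57)) = 42.40/32.19 = 1.32.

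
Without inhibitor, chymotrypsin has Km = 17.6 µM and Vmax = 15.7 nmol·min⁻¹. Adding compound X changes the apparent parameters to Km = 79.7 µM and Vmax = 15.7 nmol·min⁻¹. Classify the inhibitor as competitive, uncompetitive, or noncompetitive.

Km increases (17.6 → 79.7 µM) while Vmax is unchanged — the hallmark of competitive inhibition.

competitive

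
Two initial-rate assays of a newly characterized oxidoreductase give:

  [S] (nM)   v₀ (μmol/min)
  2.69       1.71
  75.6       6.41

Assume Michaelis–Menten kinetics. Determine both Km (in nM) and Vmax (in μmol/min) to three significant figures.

In reciprocal form, 1/v = (Km/Vmax)·(1/[S]) + 1/Vmax. The two points give (1/[S], 1/v) = (0.3717, 0.5848) and (0.01323, 0.1560).
Slope = (0.5848 − 0.1560)/(0.3717 − 0.01323) = 1.196; intercept = 0.5848 − 1.196×0.3717 = 0.1402.
Vmax = 1/intercept = 7.13 μmol/min; Km = slope × Vmax = 1.196 × 7.13 = 8.53 nM.

Km = 8.53 nM; Vmax = 7.13 μmol/min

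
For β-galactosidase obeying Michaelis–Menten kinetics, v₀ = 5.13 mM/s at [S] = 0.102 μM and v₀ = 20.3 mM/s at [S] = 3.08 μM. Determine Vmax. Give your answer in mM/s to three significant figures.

From v = Vmax[S]/(Km+[S]), each point gives Vmax = v(Km+[S])/[S].
Equating: 5.13(Km+0.102)/0.102 = 20.3(Km+3.08)/3.08.
50.29·Km + 5.13 = 6.591·Km + 20.3, so (50.29 − 6.591)·Km = 20.3 − 5.13.
Km = 15.17/43.70 = 0.347 μM; then Vmax = 5.13(0.347+0.102)/0.102 = 22.6 mM/s.

22.6 mM/s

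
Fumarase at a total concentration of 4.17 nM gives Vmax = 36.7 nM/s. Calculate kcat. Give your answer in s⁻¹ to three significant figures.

kcat = Vmax/[E]total = 36.7 nM/s / 4.17 nM = 8.80 s⁻¹.

8.80 s⁻¹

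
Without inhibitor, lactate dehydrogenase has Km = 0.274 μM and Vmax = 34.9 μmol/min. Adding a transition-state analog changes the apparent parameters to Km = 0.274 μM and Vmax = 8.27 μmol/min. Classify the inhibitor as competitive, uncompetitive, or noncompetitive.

Vmax decreases (34.9 → 8.27 μmol/min) while Km is unchanged — pure noncompetitive inhibition.

noncompetitive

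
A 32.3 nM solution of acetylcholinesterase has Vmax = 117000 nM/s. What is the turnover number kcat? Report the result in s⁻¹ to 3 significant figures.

kcat = Vmax/[E]total = 117000 nM/s / 32.3 nM = 3620 s⁻¹.

3620 s⁻¹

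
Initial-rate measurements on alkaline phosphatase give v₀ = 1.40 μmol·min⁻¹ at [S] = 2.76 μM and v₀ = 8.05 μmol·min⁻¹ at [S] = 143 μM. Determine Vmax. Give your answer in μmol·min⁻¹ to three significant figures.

8.88 μmol·min⁻¹

From v = Vmax[S]/(Km+[S]), each point gives Vmax = v(Km+[S])/[S].
Equating: 1.40(Km+2.76)/2.76 = 8.05(Km+143)/143.
0.5072·Km + 1.40 = 0.05629·Km + 8.05, so (0.5072 − 0.05629)·Km = 8.05 − 1.40.
Km = 6.650/0.4510 = 14.7 μM; then Vmax = 1.40(14.7+2.76)/2.76 = 8.88 μmol·min⁻¹.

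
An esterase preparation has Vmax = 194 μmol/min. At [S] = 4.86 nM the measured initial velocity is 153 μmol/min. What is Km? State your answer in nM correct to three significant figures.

1.30 nM

From v = Vmax[S]/(Km+[S]), Km = [S](Vmax − v)/v.
Km = 4.86 × (194 − 153) / 153 = 199.3/153 = 1.30 nM.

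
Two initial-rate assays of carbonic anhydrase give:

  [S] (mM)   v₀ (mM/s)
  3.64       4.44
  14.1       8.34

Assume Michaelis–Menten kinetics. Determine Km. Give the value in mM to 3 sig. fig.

6.21 mM

From v = Vmax[S]/(Km+[S]), each point gives Vmax = v(Km+[S])/[S].
Equating: 4.44(Km+3.64)/3.64 = 8.34(Km+14.1)/14.1.
1.220·Km + 4.44 = 0.5915·Km + 8.34, so (1.220 − 0.5915)·Km = 8.34 − 4.44.
Km = 3.900/0.6283 = 6.21 mM; then Vmax = 4.44(6.21+3.64)/3.64 = 12.0 mM/s.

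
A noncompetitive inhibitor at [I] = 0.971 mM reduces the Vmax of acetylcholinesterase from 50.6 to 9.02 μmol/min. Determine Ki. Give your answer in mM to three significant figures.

0.211 mM

Noncompetitive: Vmax,app = Vmax/α with α = 1 + [I]/Ki.
α = Vmax/Vmax,app = 50.6/9.02 = 5.610.
Ki = [I]/(α − 1) = 0.971/4.610 = 0.211 mM.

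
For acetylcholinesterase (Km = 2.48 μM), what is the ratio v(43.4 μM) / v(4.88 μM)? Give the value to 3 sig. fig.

Since Vmax cancels, v₂/v₁ = [S]₂(Km+[S]₁) / [S]₁(Km+[S]₂).
= 43.4×(2.48+4.88) / (4.88×(2.48+43.4)) = 319.4/223.9 = 1.43.

1.43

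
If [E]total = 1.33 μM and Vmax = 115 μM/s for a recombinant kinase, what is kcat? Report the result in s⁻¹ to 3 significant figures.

86.5 s⁻¹

kcat = Vmax/[E]total = 115 μM/s / 1.33 μM = 86.5 s⁻¹.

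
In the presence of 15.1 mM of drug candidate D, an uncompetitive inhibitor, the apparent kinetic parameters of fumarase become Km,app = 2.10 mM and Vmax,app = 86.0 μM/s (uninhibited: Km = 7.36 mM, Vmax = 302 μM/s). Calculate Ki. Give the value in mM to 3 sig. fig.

6.01 mM

Uncompetitive: Vmax,app = Vmax/α (and Km,app = Km/α) with α = 1 + [I]/Ki.
α = Vmax/Vmax,app = 302/86.0 = 3.512.
Ki = [I]/(α − 1) = 15.1/2.512 = 6.01 mM.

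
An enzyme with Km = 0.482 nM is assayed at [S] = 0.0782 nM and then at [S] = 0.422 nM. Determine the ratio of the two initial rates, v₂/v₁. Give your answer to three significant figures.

3.34

The fractional saturations are [S]/(Km+[S]) = 0.0782/0.5602 = 0.1396 and 0.422/0.9040 = 0.4668.
v₂/v₁ is just their ratio: 0.4668/0.1396 = 3.34.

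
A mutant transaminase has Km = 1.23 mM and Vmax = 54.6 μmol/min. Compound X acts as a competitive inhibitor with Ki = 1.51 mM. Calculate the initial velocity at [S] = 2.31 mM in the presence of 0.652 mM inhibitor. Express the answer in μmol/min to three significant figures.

31.0 μmol/min

α = 1 + [I]/Ki = 1 + 0.652/1.51 = 1.432.
For a competitive inhibitor, Vmax is unchanged and the apparent Km becomes α·Km: Km,app = 1.76 mM, Vmax,app = 54.6 μmol/min.
v = Vmax,app·[S]/(Km,app + [S]) = 54.6 × 2.31/(1.76 + 2.31) = 31.0 μmol/min.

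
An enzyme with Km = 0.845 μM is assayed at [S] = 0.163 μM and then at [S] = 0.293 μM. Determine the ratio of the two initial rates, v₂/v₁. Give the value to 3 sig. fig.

1.59

Since Vmax cancels, v₂/v₁ = [S]₂(Km+[S]₁) / [S]₁(Km+[S]₂).
= 0.293×(0.845+0.163) / (0.163×(0.845+0.293)) = 0.2953/0.1855 = 1.59.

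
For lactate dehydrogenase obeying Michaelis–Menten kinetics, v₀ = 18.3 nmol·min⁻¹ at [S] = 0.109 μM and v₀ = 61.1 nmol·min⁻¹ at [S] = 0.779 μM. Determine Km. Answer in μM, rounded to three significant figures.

0.478 μM

From v = Vmax[S]/(Km+[S]), each point gives Vmax = v(Km+[S])/[S].
Equating: 18.3(Km+0.109)/0.109 = 61.1(Km+0.779)/0.779.
167.9·Km + 18.3 = 78.43·Km + 61.1, so (167.9 − 78.43)·Km = 61.1 − 18.3.
Km = 42.80/89.46 = 0.478 μM; then Vmax = 18.3(0.478+0.109)/0.109 = 98.6 nmol·min⁻¹.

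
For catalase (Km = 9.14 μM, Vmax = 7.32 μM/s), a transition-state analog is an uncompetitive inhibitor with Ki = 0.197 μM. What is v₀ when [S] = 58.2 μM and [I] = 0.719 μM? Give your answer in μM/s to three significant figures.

1.52 μM/s

α = 1 + [I]/Ki = 1 + 0.719/0.197 = 4.650.
For an uncompetitive inhibitor, both parameters are divided by α, giving Vmax/α and Km/α: Km,app = 1.97 μM, Vmax,app = 1.57 μM/s.
v = Vmax,app·[S]/(Km,app + [S]) = 1.57 × 58.2/(1.97 + 58.2) = 1.52 μM/s.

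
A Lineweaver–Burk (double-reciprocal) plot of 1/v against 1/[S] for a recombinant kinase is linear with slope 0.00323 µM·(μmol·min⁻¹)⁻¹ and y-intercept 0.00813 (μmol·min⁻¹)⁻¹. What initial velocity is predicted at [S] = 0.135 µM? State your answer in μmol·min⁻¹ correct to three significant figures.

31.2 μmol·min⁻¹

The y-intercept is 1/Vmax, so Vmax = 1/0.00813 = 123 μmol·min⁻¹.
The slope is Km/Vmax, so Km = 0.00323 × 123 = 0.397 µM.
Then v = 123 × 0.135/(0.397 + 0.135) = 31.2 μmol·min⁻¹.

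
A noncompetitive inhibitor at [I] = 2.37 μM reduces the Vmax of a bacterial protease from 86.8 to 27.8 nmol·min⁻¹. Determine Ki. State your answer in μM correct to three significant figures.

1.12 μM

Noncompetitive: Vmax,app = Vmax/α with α = 1 + [I]/Ki.
α = Vmax/Vmax,app = 86.8/27.8 = 3.122.
Since α = 1 + [I]/Ki, [I]/Ki = 3.122 − 1 = 2.122 and Ki = 2.37/2.122 = 1.12 μM.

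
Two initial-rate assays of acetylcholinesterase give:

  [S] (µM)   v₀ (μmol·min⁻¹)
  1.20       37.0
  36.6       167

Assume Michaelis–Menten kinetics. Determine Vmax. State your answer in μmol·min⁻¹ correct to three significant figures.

190 μmol·min⁻¹

From v = Vmax[S]/(Km+[S]), each point gives Vmax = v(Km+[S])/[S].
Equating: 37.0(Km+1.20)/1.20 = 167(Km+36.6)/36.6.
30.83·Km + 37.0 = 4.563·Km + 167, so (30.83 − 4.563)·Km = 167 − 37.0.
Km = 130.0/26.27 = 4.95 µM; then Vmax = 37.0(4.95+1.20)/1.20 = 190 μmol·min⁻¹.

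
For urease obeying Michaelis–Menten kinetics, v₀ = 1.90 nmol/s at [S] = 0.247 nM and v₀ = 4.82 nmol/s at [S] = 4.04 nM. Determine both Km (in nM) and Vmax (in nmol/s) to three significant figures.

In reciprocal form, 1/v = (Km/Vmax)·(1/[S]) + 1/Vmax. The two points give (1/[S], 1/v) = (4.049, 0.5263) and (0.2475, 0.2075).
Slope = (0.5263 − 0.2075)/(4.049 − 0.2475) = 0.08388; intercept = 0.5263 − 0.08388×4.049 = 0.1867.
Vmax = 1/intercept = 5.36 nmol/s; Km = slope × Vmax = 0.08388 × 5.36 = 0.449 nM.

Km = 0.449 nM; Vmax = 5.36 nmol/s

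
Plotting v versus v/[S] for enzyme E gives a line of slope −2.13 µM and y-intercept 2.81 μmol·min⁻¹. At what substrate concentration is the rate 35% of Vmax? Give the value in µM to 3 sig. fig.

The Eadie–Hofstee slope gives Km = 2.13 µM (slope = −Km).
v/Vmax = [S]/(Km+[S]) = 0.35 ⇒ [S] = Km·0.35/(1−0.35) = 2.13 × 0.5385 = 1.15 µM.

1.15 µM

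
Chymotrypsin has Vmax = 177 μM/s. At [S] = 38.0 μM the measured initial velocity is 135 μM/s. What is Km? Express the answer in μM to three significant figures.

v/Vmax = 135/177 = 0.7627 = [S]/(Km+[S]).
So Km + [S] = [S]/0.7627 = 49.82 μM, giving Km = 49.82 − 38.0 = 11.8 μM.

11.8 μM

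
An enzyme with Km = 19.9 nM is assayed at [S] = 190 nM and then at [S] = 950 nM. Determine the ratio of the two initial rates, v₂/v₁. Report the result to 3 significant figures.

1.08

Since Vmax cancels, v₂/v₁ = [S]₂(Km+[S]₁) / [S]₁(Km+[S]₂).
= 950×(19.9+190) / (190×(19.9+950)) = 199400/184300 = 1.08.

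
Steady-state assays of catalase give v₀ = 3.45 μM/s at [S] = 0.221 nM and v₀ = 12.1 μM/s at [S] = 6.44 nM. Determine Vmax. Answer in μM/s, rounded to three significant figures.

In reciprocal form, 1/v = (Km/Vmax)·(1/[S]) + 1/Vmax. The two points give (1/[S], 1/v) = (4.525, 0.2899) and (0.1553, 0.08264).
Slope = (0.2899 − 0.08264)/(4.525 − 0.1553) = 0.04742; intercept = 0.2899 − 0.04742×4.525 = 0.07528.
Vmax = 1/intercept = 13.3 μM/s; Km = slope × Vmax = 0.04742 × 13.3 = 0.630 nM.

13.3 μM/s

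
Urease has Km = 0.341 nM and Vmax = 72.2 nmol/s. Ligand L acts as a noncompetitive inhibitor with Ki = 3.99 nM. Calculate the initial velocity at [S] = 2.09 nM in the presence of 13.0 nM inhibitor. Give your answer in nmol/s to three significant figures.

14.6 nmol/s

With α = 1 + [I]/Ki = 1 + 13.0/3.99 = 4.258, the noncompetitive rate law is v = (Vmax/α)·[S] / (Km + [S]).
v = (72.2/4.258)×2.09 / (0.341 + 2.09) = 35.44/2.431 = 14.6 nmol/s.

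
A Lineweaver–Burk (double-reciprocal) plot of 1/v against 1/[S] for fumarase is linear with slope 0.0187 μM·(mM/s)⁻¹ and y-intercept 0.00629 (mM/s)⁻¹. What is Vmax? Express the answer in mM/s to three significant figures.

159 mM/s

The y-intercept of a Lineweaver–Burk plot equals 1/Vmax, so Vmax = 1/0.00629 = 159 mM/s.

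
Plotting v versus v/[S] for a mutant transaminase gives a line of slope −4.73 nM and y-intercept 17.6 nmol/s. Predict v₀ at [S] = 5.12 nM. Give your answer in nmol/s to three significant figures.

9.15 nmol/s

In the Eadie–Hofstee form v = Vmax − Km·(v/[S]), the slope is −Km and the intercept is Vmax, so Km = 4.73 nM and Vmax = 17.6 nmol/s.
v = 17.6 × 5.12/(4.73 + 5.12) = 9.15 nmol/s.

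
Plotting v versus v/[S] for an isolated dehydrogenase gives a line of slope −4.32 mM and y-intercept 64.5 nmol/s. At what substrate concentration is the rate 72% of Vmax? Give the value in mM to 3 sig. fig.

11.1 mM

The Eadie–Hofstee slope gives Km = 4.32 mM (slope = −Km).
v/Vmax = [S]/(Km+[S]) = 0.72 ⇒ [S] = Km·0.72/(1−0.72) = 4.32 × 2.571 = 11.1 mM.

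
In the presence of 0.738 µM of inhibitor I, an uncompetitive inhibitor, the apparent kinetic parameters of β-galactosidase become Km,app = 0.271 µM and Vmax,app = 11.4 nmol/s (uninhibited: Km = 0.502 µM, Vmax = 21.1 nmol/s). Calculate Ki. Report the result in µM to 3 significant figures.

Uncompetitive: Vmax,app = Vmax/α (and Km,app = Km/α) with α = 1 + [I]/Ki.
α = Vmax/Vmax,app = 21.1/11.4 = 1.851.
Since α = 1 + [I]/Ki, [I]/Ki = 1.851 − 1 = 0.8509 and Ki = 0.738/0.8509 = 0.867 µM.

0.867 µM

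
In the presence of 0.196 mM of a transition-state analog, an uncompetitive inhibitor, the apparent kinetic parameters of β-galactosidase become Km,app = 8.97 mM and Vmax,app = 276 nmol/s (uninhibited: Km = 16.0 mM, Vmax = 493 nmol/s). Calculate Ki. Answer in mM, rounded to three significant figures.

0.249 mM

Uncompetitive: Vmax,app = Vmax/α (and Km,app = Km/α) with α = 1 + [I]/Ki.
α = Vmax/Vmax,app = 493/276 = 1.786.
Ki = [I]/(α − 1) = 0.196/0.7862 = 0.249 mM.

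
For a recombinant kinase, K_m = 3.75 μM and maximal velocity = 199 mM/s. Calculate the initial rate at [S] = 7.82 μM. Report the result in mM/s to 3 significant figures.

135 mM/s

[S]/(Km+[S]) = 7.82/11.57 = 0.6759, the fractional saturation.
v = 0.6759 × Vmax = 0.6759 × 199 = 135 mM/s.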